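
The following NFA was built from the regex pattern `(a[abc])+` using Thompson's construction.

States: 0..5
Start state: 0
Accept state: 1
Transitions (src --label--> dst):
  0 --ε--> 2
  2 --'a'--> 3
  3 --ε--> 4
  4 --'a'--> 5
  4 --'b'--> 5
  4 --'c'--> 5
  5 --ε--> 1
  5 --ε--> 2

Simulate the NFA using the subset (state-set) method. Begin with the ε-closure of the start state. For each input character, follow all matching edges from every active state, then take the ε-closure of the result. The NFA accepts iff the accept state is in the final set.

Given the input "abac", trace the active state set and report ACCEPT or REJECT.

Answer: ACCEPT

Trace:
initial (ε-close {0}): {0,2}
'a' @ 1: {3,4}
'b' @ 2: {1,2,5}  [accepting]
'a' @ 3: {3,4}
'c' @ 4: {1,2,5}  [accepting]
after full input: {1,2,5}  (accept=1 in)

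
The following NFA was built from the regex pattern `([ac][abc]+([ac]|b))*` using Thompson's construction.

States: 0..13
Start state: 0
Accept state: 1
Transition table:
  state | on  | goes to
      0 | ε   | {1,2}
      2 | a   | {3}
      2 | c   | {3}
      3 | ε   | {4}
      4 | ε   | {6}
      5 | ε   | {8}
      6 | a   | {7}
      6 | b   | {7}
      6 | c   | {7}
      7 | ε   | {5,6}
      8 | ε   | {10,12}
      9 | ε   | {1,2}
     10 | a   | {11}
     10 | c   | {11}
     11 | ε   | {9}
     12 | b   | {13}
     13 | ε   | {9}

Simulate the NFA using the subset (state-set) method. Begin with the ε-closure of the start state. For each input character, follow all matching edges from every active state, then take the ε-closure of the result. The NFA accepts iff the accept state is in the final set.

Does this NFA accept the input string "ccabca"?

Answer: ACCEPT

Derivation:
S₀ = ε-closure({0}) = {0,1,2}
'c' @ 1: {3,4,6}
'c' @ 2: {5,6,7,8,10,12}
'a' @ 3: {1,2,5,6,7,8,9,10,11,12}  ✓accept
'b' @ 4: {1,2,5,6,7,8,9,10,12,13}  ✓accept
'c' @ 5: {1,2,3,4,5,6,7,8,9,10,11,12}  ✓accept
'a' @ 6: {1,2,3,4,5,6,7,8,9,10,11,12}  ✓accept
after full input: {1,2,3,4,5,6,7,8,9,10,11,12}  (accept=1 in)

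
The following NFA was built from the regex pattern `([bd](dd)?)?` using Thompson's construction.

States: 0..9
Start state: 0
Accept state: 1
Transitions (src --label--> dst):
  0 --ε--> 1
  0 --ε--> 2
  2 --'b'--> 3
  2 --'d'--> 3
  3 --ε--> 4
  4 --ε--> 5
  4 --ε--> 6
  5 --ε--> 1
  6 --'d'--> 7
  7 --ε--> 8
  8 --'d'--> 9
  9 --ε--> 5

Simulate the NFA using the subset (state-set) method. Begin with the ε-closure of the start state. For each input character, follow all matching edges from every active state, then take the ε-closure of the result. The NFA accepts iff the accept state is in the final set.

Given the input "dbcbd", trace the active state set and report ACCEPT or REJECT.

Answer: REJECT

Derivation:
start: ε-closure({0}) = {0,1,2}
'd' @ 1: {1,3,4,5,6}  (accept∈set)
'b' @ 2: {}  — state set empty
rest 'cbd' ignored (set empty)
final: {}; accept 1 not in set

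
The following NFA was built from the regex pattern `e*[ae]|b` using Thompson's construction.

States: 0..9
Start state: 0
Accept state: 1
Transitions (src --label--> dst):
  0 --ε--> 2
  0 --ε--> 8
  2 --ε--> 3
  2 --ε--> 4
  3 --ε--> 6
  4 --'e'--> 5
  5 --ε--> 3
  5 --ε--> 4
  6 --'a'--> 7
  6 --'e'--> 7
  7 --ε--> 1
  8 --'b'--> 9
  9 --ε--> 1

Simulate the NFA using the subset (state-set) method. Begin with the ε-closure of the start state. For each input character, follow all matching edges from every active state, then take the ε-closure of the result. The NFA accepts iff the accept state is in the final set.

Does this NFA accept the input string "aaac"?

initial (ε-close {0}): {0,2,3,4,6,8}
'a' @ 1: {1,7}  [accepting]
'a' @ 2: {}  — no active states
rest 'ac' ignored (set empty)
final: {}; accept 1 not in set

Answer: REJECT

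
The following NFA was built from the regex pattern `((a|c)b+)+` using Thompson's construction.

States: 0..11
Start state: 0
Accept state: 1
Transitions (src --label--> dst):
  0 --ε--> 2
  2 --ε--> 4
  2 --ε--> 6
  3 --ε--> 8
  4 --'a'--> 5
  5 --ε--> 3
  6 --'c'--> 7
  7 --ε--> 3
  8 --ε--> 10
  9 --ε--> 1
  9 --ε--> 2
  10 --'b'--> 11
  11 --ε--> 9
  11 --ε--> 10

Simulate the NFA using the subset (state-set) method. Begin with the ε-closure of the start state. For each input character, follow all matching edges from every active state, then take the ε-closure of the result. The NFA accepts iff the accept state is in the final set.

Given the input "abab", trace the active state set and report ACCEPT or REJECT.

Answer: ACCEPT

Derivation:
S₀ = ε-closure({0}) = {0,2,4,6}
'a' @ 1: {3,5,8,10}
'b' @ 2: {1,2,4,6,9,10,11}  (accept∈set)
'a' @ 3: {3,5,8,10}
'b' @ 4: {1,2,4,6,9,10,11}  (accept∈set)
end set {1,2,4,6,9,10,11} — state 1 in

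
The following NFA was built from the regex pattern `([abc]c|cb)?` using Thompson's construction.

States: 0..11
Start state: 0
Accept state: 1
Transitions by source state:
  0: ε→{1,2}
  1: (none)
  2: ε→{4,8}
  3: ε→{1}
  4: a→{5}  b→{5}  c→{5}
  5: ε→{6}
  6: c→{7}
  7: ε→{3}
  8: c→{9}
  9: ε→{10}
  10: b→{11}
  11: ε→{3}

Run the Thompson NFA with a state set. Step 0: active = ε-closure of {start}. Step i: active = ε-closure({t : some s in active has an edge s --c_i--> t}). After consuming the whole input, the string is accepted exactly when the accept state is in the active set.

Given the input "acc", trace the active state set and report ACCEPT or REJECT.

initial (ε-close {0}): {0,1,2,4,8}
'a' @ 1: {5,6}
'c' @ 2: {1,3,7}  (accept∈set)
'c' @ 3: {}  — dead — no transitions
after full input: {}  (accept=1 not in)

Answer: REJECT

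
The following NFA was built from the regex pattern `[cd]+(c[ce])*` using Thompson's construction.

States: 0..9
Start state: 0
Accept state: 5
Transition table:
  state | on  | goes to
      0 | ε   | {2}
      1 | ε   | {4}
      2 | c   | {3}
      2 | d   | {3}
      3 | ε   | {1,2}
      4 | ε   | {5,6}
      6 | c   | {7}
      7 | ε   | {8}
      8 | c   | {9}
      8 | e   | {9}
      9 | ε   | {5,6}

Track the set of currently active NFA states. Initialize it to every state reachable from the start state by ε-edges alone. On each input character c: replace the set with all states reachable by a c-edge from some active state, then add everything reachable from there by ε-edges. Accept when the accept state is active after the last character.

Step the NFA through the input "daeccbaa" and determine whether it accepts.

start: ε-closure({0}) = {0,2}
'd' @ 1: {1,2,3,4,5,6}  (accept∈set)
'a' @ 2: {}  — no active states
rest 'eccbaa' ignored (set empty)
final: {}; accept 5 not in set

Answer: REJECT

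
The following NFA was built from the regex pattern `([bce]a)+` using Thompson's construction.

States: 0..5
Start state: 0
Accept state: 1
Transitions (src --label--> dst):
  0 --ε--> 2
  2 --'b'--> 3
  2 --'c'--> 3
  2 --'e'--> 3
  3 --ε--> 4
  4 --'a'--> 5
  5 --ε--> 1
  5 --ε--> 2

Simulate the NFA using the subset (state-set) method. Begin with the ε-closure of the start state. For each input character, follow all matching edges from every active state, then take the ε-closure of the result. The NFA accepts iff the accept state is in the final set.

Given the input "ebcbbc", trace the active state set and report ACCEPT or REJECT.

start: ε-closure({0}) = {0,2}
'e' @ 1: {3,4}
'b' @ 2: {}  — no active states
rest 'cbbc' ignored (set empty)
end set {} — state 1 not in

Answer: REJECT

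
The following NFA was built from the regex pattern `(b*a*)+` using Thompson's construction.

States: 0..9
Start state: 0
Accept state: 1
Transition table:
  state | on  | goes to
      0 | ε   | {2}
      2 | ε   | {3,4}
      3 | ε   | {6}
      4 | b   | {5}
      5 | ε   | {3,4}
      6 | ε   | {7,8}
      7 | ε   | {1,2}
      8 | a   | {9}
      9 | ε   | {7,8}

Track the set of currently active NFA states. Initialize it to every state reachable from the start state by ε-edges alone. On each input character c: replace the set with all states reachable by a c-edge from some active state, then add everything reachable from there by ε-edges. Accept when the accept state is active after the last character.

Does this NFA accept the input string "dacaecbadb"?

Answer: REJECT

Steps:
initial (ε-close {0}): {0,1,2,3,4,6,7,8}
'd' @ 1: {}  — dead — no transitions
rest 'acaecbadb' ignored (set empty)
end set {} — state 1 not in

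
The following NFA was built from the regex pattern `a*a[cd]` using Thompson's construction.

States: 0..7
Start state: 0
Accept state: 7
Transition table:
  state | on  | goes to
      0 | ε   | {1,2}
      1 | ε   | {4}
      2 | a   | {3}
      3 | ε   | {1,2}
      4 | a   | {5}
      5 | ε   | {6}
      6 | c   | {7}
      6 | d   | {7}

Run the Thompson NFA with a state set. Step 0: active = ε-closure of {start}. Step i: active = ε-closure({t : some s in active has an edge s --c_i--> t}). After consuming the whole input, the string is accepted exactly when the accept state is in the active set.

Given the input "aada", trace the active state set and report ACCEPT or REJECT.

S₀ = ε-closure({0}) = {0,1,2,4}
'a' @ 1: {1,2,3,4,5,6}
'a' @ 2: {1,2,3,4,5,6}
'd' @ 3: {7}  [accepting]
'a' @ 4: {}  — state set empty
after full input: {}  (accept=7 not in)

Answer: REJECT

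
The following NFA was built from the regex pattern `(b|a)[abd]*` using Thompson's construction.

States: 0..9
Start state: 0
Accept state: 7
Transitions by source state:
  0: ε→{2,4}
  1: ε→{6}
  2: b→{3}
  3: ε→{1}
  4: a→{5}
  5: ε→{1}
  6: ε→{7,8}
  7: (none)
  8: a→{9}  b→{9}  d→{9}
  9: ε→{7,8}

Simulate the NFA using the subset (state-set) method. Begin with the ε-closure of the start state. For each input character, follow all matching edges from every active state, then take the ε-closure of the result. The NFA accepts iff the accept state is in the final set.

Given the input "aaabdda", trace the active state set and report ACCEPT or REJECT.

initial (ε-close {0}): {0,2,4}
'a' @ 1: {1,5,6,7,8}  ✓accept
'a' @ 2: {7,8,9}  ✓accept
'a' @ 3: {7,8,9}  ✓accept
'b' @ 4: {7,8,9}  ✓accept
'd' @ 5: {7,8,9}  ✓accept
'd' @ 6: {7,8,9}  ✓accept
'a' @ 7: {7,8,9}  ✓accept
after full input: {7,8,9}  (accept=7 in)

Answer: ACCEPT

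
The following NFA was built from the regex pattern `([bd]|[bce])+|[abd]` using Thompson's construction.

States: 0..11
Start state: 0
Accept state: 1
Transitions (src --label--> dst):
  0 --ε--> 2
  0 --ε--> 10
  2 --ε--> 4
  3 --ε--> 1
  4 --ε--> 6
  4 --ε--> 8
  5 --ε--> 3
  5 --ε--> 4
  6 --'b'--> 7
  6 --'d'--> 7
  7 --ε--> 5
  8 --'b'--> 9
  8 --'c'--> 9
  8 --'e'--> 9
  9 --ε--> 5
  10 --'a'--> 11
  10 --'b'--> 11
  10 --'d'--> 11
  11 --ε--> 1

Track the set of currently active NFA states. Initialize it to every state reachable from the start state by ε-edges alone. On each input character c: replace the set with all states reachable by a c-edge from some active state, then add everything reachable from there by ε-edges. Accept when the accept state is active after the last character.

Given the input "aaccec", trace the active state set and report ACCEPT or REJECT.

start: ε-closure({0}) = {0,2,4,6,8,10}
'a' @ 1: {1,11}  ✓accept
'a' @ 2: {}  — no active states
rest 'ccec' ignored (set empty)
after full input: {}  (accept=1 not in)

Answer: REJECT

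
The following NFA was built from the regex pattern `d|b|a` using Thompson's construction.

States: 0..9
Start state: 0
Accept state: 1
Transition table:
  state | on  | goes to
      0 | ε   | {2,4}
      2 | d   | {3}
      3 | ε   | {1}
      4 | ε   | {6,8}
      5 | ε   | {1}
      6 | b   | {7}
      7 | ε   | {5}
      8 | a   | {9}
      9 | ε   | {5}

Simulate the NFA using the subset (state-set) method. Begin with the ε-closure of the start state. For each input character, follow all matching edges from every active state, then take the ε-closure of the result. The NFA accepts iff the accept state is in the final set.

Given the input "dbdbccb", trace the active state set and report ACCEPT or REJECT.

Answer: REJECT

Trace:
start: ε-closure({0}) = {0,2,4,6,8}
'd' @ 1: {1,3}  [accepting]
'b' @ 2: {}  — no active states
rest 'dbccb' ignored (set empty)
final: {}; accept 1 not in set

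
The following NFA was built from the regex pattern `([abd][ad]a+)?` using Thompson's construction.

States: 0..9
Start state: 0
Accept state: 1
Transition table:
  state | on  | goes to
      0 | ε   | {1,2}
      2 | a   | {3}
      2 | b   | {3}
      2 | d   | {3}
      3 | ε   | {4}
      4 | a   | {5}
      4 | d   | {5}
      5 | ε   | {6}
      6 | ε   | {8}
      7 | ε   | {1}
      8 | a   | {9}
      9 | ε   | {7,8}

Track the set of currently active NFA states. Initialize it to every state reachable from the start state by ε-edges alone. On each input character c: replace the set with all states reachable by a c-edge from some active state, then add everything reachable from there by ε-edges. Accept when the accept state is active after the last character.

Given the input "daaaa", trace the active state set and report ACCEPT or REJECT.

Answer: ACCEPT

Steps:
S₀ = ε-closure({0}) = {0,1,2}
'd' @ 1: {3,4}
'a' @ 2: {5,6,8}
'a' @ 3: {1,7,8,9}  [accepting]
'a' @ 4: {1,7,8,9}  [accepting]
'a' @ 5: {1,7,8,9}  [accepting]
final: {1,7,8,9}; accept 1 in set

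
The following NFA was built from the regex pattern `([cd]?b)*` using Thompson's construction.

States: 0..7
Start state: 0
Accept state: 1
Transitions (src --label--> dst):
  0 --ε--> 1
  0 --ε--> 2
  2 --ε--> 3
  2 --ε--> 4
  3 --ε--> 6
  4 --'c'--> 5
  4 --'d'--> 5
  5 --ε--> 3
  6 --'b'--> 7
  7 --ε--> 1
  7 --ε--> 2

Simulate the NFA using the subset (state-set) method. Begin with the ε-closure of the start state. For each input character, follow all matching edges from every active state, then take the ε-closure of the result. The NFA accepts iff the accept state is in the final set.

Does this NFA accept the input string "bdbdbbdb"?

Answer: ACCEPT

Trace:
initial (ε-close {0}): {0,1,2,3,4,6}
'b' @ 1: {1,2,3,4,6,7}  (accept∈set)
'd' @ 2: {3,5,6}
'b' @ 3: {1,2,3,4,6,7}  (accept∈set)
'd' @ 4: {3,5,6}
'b' @ 5: {1,2,3,4,6,7}  (accept∈set)
'b' @ 6: {1,2,3,4,6,7}  (accept∈set)
'd' @ 7: {3,5,6}
'b' @ 8: {1,2,3,4,6,7}  (accept∈set)
after full input: {1,2,3,4,6,7}  (accept=1 in)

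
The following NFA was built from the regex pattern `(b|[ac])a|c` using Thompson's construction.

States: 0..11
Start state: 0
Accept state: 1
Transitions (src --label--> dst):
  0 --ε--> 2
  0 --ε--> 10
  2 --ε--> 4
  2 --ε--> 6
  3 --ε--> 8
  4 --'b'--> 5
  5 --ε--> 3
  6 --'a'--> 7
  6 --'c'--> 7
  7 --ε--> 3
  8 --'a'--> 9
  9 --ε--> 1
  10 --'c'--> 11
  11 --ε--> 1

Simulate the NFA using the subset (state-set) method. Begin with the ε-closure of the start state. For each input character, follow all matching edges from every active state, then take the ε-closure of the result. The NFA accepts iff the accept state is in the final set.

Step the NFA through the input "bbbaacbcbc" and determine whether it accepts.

start: ε-closure({0}) = {0,2,4,6,10}
'b' @ 1: {3,5,8}
'b' @ 2: {}  — state set empty
rest 'baacbcbc' ignored (set empty)
end set {} — state 1 not in

Answer: REJECT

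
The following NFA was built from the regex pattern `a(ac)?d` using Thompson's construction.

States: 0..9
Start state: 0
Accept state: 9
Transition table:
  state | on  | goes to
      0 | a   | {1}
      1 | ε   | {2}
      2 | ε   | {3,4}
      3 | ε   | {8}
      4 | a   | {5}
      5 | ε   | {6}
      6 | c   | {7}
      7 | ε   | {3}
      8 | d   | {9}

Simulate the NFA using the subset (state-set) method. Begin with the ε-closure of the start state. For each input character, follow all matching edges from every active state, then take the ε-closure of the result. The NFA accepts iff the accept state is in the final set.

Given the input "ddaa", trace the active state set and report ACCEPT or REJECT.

Answer: REJECT

Derivation:
S₀ = ε-closure({0}) = {0}
'd' @ 1: {}  — state set empty
rest 'daa' ignored (set empty)
after full input: {}  (accept=9 not in)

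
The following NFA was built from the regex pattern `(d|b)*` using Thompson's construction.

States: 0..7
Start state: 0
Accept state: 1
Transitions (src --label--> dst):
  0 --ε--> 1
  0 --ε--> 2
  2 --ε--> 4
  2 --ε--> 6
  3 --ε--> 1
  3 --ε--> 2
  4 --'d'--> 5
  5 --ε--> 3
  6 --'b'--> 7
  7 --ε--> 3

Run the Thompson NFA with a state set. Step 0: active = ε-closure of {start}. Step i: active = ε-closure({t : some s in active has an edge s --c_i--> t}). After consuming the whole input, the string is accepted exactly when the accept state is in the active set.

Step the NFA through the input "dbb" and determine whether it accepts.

Answer: ACCEPT

Derivation:
S₀ = ε-closure({0}) = {0,1,2,4,6}
'd' @ 1: {1,2,3,4,5,6}  (accept∈set)
'b' @ 2: {1,2,3,4,6,7}  (accept∈set)
'b' @ 3: {1,2,3,4,6,7}  (accept∈set)
final: {1,2,3,4,6,7}; accept 1 in set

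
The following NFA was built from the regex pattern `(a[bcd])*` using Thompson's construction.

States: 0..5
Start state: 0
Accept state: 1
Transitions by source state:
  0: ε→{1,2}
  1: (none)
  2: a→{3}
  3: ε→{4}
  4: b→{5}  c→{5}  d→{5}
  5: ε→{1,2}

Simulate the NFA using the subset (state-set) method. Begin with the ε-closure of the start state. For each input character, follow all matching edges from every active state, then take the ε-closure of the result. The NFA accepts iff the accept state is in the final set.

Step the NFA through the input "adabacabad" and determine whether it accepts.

Answer: ACCEPT

Steps:
start: ε-closure({0}) = {0,1,2}
'a' @ 1: {3,4}
'd' @ 2: {1,2,5}  [accepting]
'a' @ 3: {3,4}
'b' @ 4: {1,2,5}  [accepting]
'a' @ 5: {3,4}
'c' @ 6: {1,2,5}  [accepting]
'a' @ 7: {3,4}
'b' @ 8: {1,2,5}  [accepting]
'a' @ 9: {3,4}
'd' @ 10: {1,2,5}  [accepting]
end set {1,2,5} — state 1 in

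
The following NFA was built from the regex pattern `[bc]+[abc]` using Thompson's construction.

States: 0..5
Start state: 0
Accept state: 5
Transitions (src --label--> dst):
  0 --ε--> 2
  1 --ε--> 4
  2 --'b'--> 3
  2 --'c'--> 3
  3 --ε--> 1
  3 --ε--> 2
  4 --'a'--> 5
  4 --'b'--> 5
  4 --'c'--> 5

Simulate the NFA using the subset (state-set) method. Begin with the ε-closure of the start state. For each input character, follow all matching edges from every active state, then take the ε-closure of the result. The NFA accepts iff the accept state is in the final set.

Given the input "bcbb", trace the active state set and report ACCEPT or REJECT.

start: ε-closure({0}) = {0,2}
'b' @ 1: {1,2,3,4}
'c' @ 2: {1,2,3,4,5}  (accept∈set)
'b' @ 3: {1,2,3,4,5}  (accept∈set)
'b' @ 4: {1,2,3,4,5}  (accept∈set)
final: {1,2,3,4,5}; accept 5 in set

Answer: ACCEPT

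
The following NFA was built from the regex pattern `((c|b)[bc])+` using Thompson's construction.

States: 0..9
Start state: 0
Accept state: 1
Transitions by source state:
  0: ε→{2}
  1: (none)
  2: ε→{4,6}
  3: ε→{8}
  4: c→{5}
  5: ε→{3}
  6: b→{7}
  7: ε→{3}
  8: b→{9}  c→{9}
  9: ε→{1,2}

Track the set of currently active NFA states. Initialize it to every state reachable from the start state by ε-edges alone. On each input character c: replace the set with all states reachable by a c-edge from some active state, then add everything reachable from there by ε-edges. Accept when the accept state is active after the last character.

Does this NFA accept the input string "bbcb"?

initial (ε-close {0}): {0,2,4,6}
'b' @ 1: {3,7,8}
'b' @ 2: {1,2,4,6,9}  ✓accept
'c' @ 3: {3,5,8}
'b' @ 4: {1,2,4,6,9}  ✓accept
end set {1,2,4,6,9} — state 1 in

Answer: ACCEPT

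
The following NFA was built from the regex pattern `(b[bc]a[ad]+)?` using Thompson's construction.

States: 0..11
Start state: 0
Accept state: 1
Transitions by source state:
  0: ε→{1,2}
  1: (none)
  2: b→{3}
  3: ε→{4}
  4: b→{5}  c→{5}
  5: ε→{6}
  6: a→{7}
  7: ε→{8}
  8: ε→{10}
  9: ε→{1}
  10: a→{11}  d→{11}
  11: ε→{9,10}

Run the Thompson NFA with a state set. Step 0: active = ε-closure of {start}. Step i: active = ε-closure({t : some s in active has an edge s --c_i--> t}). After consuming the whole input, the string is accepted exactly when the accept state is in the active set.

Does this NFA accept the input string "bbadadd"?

Answer: ACCEPT

Trace:
S₀ = ε-closure({0}) = {0,1,2}
'b' @ 1: {3,4}
'b' @ 2: {5,6}
'a' @ 3: {7,8,10}
'd' @ 4: {1,9,10,11}  [accepting]
'a' @ 5: {1,9,10,11}  [accepting]
'd' @ 6: {1,9,10,11}  [accepting]
'd' @ 7: {1,9,10,11}  [accepting]
end set {1,9,10,11} — state 1 in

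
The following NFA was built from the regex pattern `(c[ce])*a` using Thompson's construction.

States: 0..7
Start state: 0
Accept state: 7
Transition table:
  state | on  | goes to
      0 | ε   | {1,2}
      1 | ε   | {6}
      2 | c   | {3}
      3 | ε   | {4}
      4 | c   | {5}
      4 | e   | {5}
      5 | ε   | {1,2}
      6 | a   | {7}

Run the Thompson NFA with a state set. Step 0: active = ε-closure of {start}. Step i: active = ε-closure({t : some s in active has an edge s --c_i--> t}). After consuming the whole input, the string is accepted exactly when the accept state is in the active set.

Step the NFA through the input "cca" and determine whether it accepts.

Answer: ACCEPT

Derivation:
start: ε-closure({0}) = {0,1,2,6}
'c' @ 1: {3,4}
'c' @ 2: {1,2,5,6}
'a' @ 3: {7}  (accept∈set)
end set {7} — state 7 in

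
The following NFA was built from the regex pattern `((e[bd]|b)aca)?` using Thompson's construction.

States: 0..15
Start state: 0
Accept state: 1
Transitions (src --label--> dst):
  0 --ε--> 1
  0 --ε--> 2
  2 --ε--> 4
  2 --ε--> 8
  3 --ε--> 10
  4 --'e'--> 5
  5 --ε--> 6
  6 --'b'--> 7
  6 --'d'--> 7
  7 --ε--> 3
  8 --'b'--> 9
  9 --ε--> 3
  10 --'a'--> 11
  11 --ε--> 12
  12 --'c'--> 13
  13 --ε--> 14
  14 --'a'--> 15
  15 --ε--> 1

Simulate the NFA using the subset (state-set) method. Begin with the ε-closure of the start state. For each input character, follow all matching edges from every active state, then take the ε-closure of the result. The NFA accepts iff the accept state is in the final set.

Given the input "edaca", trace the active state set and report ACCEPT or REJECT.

initial (ε-close {0}): {0,1,2,4,8}
'e' @ 1: {5,6}
'd' @ 2: {3,7,10}
'a' @ 3: {11,12}
'c' @ 4: {13,14}
'a' @ 5: {1,15}  (accept∈set)
after full input: {1,15}  (accept=1 in)

Answer: ACCEPT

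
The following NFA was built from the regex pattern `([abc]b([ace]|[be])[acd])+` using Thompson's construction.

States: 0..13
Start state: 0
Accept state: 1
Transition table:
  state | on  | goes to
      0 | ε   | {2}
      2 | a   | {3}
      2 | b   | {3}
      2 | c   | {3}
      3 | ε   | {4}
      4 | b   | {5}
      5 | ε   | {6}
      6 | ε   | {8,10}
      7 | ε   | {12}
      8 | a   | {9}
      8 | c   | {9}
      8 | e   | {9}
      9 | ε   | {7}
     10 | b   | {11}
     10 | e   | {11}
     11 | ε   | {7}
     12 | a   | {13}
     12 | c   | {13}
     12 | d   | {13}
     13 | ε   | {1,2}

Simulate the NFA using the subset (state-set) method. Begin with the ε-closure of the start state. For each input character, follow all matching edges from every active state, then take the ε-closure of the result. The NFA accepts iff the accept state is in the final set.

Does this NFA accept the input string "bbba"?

initial (ε-close {0}): {0,2}
'b' @ 1: {3,4}
'b' @ 2: {5,6,8,10}
'b' @ 3: {7,11,12}
'a' @ 4: {1,2,13}  [accepting]
after full input: {1,2,13}  (accept=1 in)

Answer: ACCEPT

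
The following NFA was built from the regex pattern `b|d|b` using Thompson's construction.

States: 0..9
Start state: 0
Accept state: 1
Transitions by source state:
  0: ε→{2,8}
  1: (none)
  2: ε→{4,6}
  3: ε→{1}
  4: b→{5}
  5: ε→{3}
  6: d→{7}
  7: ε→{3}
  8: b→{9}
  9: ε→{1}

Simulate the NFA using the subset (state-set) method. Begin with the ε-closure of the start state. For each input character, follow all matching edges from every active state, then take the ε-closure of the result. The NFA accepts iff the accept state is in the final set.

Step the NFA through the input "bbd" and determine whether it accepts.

S₀ = ε-closure({0}) = {0,2,4,6,8}
'b' @ 1: {1,3,5,9}  ✓accept
'b' @ 2: {}  — no active states
rest 'd' ignored (set empty)
after full input: {}  (accept=1 not in)

Answer: REJECT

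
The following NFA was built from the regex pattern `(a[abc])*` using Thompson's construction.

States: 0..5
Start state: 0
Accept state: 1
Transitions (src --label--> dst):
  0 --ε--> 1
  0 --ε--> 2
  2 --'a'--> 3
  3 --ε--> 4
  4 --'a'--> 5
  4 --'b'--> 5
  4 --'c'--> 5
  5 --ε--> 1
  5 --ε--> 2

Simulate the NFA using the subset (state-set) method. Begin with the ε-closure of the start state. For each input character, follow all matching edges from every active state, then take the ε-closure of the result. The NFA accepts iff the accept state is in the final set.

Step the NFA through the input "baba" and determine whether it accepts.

initial (ε-close {0}): {0,1,2}
'b' @ 1: {}  — dead — no transitions
rest 'aba' ignored (set empty)
after full input: {}  (accept=1 not in)

Answer: REJECT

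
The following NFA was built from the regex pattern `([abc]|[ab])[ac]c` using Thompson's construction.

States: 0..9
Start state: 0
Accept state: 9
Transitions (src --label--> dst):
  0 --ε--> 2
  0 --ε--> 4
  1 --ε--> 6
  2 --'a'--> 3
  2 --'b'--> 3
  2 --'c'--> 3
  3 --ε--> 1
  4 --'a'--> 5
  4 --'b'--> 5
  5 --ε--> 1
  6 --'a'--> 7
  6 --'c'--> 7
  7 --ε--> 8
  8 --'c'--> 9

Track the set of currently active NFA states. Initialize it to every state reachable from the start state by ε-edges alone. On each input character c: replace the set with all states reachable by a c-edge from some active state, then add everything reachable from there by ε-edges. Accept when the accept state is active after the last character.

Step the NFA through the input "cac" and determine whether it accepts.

start: ε-closure({0}) = {0,2,4}
'c' @ 1: {1,3,6}
'a' @ 2: {7,8}
'c' @ 3: {9}  (accept∈set)
after full input: {9}  (accept=9 in)

Answer: ACCEPT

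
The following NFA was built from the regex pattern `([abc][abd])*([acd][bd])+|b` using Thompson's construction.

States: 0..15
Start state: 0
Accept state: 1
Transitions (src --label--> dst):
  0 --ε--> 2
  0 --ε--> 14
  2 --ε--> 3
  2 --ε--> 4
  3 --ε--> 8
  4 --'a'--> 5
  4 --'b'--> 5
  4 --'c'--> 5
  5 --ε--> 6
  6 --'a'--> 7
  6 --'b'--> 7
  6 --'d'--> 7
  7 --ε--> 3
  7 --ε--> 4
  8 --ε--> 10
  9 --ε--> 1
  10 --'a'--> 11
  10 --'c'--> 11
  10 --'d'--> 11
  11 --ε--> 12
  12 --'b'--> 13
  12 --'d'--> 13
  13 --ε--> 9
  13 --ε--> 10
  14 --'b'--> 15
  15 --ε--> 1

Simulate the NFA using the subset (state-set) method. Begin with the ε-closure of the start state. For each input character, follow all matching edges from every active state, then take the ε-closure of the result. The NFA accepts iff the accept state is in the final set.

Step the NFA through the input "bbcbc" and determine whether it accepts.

initial (ε-close {0}): {0,2,3,4,8,10,14}
'b' @ 1: {1,5,6,15}  (accept∈set)
'b' @ 2: {3,4,7,8,10}
'c' @ 3: {5,6,11,12}
'b' @ 4: {1,3,4,7,8,9,10,13}  (accept∈set)
'c' @ 5: {5,6,11,12}
final: {5,6,11,12}; accept 1 not in set

Answer: REJECT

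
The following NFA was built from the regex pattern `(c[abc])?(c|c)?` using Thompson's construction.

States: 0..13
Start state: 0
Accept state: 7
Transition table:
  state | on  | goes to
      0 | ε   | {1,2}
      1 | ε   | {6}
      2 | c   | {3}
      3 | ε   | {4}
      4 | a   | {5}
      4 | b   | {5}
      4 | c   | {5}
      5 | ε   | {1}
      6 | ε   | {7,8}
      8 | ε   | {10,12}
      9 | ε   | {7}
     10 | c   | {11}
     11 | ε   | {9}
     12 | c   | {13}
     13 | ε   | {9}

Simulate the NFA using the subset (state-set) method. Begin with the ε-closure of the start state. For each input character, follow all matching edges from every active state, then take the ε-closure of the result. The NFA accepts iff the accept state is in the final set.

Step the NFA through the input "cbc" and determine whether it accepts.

Answer: ACCEPT

Steps:
S₀ = ε-closure({0}) = {0,1,2,6,7,8,10,12}
'c' @ 1: {3,4,7,9,11,13}  (accept∈set)
'b' @ 2: {1,5,6,7,8,10,12}  (accept∈set)
'c' @ 3: {7,9,11,13}  (accept∈set)
end set {7,9,11,13} — state 7 in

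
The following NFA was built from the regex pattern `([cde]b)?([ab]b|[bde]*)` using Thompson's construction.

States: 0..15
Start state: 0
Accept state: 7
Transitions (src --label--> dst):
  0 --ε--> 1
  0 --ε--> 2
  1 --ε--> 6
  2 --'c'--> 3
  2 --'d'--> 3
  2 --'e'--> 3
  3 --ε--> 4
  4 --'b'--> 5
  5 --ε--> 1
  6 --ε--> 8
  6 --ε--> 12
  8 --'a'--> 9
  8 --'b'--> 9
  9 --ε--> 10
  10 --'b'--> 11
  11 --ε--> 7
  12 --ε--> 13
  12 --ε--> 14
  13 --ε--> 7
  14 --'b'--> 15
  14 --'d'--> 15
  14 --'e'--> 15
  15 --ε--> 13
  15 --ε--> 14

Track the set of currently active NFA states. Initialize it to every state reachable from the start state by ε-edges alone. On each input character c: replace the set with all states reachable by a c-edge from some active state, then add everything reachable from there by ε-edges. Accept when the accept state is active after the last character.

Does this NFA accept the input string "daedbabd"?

Answer: REJECT

Derivation:
start: ε-closure({0}) = {0,1,2,6,7,8,12,13,14}
'd' @ 1: {3,4,7,13,14,15}  ✓accept
'a' @ 2: {}  — no active states
rest 'edbabd' ignored (set empty)
final: {}; accept 7 not in set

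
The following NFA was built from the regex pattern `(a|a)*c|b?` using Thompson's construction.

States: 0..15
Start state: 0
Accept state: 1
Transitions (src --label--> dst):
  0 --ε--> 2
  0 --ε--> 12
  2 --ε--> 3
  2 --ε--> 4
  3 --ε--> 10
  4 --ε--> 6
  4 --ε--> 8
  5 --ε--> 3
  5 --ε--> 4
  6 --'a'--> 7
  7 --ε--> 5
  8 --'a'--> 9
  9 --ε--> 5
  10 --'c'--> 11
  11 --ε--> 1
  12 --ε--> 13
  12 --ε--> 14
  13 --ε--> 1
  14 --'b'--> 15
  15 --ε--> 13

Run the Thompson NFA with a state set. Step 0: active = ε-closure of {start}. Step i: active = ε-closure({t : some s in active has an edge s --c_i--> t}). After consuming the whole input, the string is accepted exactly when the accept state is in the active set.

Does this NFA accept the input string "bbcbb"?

Answer: REJECT

Trace:
start: ε-closure({0}) = {0,1,2,3,4,6,8,10,12,13,14}
'b' @ 1: {1,13,15}  ✓accept
'b' @ 2: {}  — no active states
rest 'cbb' ignored (set empty)
final: {}; accept 1 not in set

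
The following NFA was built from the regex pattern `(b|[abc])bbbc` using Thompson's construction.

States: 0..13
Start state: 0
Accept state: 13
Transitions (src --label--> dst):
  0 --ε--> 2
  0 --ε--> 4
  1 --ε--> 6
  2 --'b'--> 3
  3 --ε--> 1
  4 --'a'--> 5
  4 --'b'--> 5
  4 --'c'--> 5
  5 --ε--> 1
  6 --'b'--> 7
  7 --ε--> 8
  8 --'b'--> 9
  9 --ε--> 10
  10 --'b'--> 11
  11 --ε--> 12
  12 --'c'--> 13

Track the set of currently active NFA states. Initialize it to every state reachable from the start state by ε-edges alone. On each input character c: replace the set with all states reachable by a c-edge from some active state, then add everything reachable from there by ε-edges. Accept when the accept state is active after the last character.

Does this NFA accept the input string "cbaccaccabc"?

Answer: REJECT

Steps:
S₀ = ε-closure({0}) = {0,2,4}
'c' @ 1: {1,5,6}
'b' @ 2: {7,8}
'a' @ 3: {}  — state set empty
rest 'ccaccabc' ignored (set empty)
after full input: {}  (accept=13 not in)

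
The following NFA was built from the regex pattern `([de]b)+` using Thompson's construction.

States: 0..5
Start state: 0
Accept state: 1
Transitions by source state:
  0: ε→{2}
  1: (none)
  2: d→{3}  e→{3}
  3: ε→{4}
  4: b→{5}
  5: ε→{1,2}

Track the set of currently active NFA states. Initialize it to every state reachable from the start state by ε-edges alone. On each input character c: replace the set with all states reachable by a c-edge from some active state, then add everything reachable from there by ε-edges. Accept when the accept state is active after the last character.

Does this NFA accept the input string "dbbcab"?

Answer: REJECT

Derivation:
S₀ = ε-closure({0}) = {0,2}
'd' @ 1: {3,4}
'b' @ 2: {1,2,5}  [accepting]
'b' @ 3: {}  — state set empty
rest 'cab' ignored (set empty)
after full input: {}  (accept=1 not in)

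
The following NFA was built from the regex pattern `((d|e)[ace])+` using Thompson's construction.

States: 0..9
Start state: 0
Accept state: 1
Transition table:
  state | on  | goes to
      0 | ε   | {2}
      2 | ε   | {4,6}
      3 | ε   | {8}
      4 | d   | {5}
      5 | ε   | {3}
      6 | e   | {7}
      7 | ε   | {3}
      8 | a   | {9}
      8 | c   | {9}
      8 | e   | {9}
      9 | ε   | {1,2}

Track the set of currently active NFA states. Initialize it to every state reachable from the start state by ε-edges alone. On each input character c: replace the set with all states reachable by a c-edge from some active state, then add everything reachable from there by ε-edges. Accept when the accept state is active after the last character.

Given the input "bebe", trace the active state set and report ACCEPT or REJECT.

start: ε-closure({0}) = {0,2,4,6}
'b' @ 1: {}  — no active states
rest 'ebe' ignored (set empty)
final: {}; accept 1 not in set

Answer: REJECT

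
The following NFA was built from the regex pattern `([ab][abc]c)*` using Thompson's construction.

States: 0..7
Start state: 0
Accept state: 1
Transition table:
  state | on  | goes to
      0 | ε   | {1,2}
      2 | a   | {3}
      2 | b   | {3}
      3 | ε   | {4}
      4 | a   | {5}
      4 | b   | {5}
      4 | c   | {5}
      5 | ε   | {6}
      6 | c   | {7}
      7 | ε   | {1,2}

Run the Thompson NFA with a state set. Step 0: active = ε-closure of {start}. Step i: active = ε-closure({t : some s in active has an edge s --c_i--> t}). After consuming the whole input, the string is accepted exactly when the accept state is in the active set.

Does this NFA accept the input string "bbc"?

Answer: ACCEPT

Derivation:
initial (ε-close {0}): {0,1,2}
'b' @ 1: {3,4}
'b' @ 2: {5,6}
'c' @ 3: {1,2,7}  ✓accept
final: {1,2,7}; accept 1 in set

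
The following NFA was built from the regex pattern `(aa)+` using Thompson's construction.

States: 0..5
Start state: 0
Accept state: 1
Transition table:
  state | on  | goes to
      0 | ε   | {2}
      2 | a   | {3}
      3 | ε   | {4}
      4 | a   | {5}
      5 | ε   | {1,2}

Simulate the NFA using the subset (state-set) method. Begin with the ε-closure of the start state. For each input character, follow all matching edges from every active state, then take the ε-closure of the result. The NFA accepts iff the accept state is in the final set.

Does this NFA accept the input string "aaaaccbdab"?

Answer: REJECT

Trace:
initial (ε-close {0}): {0,2}
'a' @ 1: {3,4}
'a' @ 2: {1,2,5}  (accept∈set)
'a' @ 3: {3,4}
'a' @ 4: {1,2,5}  (accept∈set)
'c' @ 5: {}  — dead — no transitions
rest 'cbdab' ignored (set empty)
after full input: {}  (accept=1 not in)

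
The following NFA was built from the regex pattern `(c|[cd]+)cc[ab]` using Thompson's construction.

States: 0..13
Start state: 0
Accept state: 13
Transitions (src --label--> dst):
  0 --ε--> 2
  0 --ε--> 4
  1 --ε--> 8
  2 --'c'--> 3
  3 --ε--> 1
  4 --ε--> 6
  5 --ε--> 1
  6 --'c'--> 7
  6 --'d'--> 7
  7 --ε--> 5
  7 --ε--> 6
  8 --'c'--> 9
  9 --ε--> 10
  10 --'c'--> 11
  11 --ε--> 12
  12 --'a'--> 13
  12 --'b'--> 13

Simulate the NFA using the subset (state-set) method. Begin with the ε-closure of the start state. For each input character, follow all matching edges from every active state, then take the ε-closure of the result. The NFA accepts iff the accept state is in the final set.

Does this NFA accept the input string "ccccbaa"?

start: ε-closure({0}) = {0,2,4,6}
'c' @ 1: {1,3,5,6,7,8}
'c' @ 2: {1,5,6,7,8,9,10}
'c' @ 3: {1,5,6,7,8,9,10,11,12}
'c' @ 4: {1,5,6,7,8,9,10,11,12}
'b' @ 5: {13}  [accepting]
'a' @ 6: {}  — no active states
rest 'a' ignored (set empty)
after full input: {}  (accept=13 not in)

Answer: REJECT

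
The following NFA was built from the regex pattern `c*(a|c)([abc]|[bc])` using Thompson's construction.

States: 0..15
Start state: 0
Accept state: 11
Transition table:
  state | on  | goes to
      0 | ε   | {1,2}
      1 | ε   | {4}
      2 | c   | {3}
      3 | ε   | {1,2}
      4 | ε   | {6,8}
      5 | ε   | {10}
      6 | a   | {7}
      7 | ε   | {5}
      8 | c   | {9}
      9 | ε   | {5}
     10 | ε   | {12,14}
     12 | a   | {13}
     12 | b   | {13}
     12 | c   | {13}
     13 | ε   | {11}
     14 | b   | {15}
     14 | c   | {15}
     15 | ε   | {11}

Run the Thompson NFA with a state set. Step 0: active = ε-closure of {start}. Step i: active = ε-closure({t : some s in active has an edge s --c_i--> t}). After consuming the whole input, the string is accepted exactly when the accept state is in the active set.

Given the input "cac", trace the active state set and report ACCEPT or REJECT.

Answer: ACCEPT

Steps:
initial (ε-close {0}): {0,1,2,4,6,8}
'c' @ 1: {1,2,3,4,5,6,8,9,10,12,14}
'a' @ 2: {5,7,10,11,12,13,14}  (accept∈set)
'c' @ 3: {11,13,15}  (accept∈set)
after full input: {11,13,15}  (accept=11 in)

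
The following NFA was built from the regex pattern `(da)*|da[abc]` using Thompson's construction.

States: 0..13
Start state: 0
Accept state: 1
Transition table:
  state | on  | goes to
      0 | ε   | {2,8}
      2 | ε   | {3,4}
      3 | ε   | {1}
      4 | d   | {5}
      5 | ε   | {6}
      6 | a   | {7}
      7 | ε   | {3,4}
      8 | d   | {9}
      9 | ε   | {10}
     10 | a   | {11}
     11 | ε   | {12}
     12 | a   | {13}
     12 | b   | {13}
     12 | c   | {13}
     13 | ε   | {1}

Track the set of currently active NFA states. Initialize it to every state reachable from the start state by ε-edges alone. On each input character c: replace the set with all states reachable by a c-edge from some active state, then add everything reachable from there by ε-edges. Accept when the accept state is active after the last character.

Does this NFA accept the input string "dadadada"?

Answer: ACCEPT

Steps:
start: ε-closure({0}) = {0,1,2,3,4,8}
'd' @ 1: {5,6,9,10}
'a' @ 2: {1,3,4,7,11,12}  (accept∈set)
'd' @ 3: {5,6}
'a' @ 4: {1,3,4,7}  (accept∈set)
'd' @ 5: {5,6}
'a' @ 6: {1,3,4,7}  (accept∈set)
'd' @ 7: {5,6}
'a' @ 8: {1,3,4,7}  (accept∈set)
after full input: {1,3,4,7}  (accept=1 in)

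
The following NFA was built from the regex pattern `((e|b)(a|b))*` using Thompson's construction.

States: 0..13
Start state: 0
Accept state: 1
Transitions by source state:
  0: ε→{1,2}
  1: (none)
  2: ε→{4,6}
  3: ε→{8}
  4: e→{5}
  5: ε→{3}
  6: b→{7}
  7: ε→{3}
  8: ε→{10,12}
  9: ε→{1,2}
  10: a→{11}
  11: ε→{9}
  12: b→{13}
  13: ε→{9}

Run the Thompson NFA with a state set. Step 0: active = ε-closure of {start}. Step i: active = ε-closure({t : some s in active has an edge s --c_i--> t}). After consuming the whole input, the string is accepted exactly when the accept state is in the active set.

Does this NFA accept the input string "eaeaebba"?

Answer: ACCEPT

Derivation:
start: ε-closure({0}) = {0,1,2,4,6}
'e' @ 1: {3,5,8,10,12}
'a' @ 2: {1,2,4,6,9,11}  ✓accept
'e' @ 3: {3,5,8,10,12}
'a' @ 4: {1,2,4,6,9,11}  ✓accept
'e' @ 5: {3,5,8,10,12}
'b' @ 6: {1,2,4,6,9,13}  ✓accept
'b' @ 7: {3,7,8,10,12}
'a' @ 8: {1,2,4,6,9,11}  ✓accept
end set {1,2,4,6,9,11} — state 1 in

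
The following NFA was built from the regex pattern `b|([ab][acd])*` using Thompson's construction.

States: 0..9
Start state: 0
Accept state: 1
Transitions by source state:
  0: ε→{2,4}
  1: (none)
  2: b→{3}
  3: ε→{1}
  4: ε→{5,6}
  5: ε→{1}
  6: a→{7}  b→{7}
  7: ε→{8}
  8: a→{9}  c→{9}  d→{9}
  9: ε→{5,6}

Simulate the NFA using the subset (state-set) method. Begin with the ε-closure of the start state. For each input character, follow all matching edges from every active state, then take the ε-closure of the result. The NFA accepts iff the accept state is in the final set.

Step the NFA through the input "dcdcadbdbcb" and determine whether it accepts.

Answer: REJECT

Steps:
start: ε-closure({0}) = {0,1,2,4,5,6}
'd' @ 1: {}  — state set empty
rest 'cdcadbdbcb' ignored (set empty)
end set {} — state 1 not in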